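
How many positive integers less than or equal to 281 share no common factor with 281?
280

281 = 281
φ(n) = n × ∏(1 - 1/p) for each prime p dividing n
φ(281) = 281 × (1 - 1/281) = 280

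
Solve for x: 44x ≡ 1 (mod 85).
29

gcd(44, 85) = 1, so the inverse exists.
Extended Euclidean algorithm on (85, 44):
85 = 1 × 44 + 41  ⟹  41 = (1)·85 + (-1)·44
44 = 1 × 41 + 3  ⟹  3 = (-1)·85 + (2)·44
41 = 13 × 3 + 2  ⟹  2 = (14)·85 + (-27)·44
3 = 1 × 2 + 1  ⟹  1 = (-15)·85 + (29)·44
So (29)·44 ≡ 1 (mod 85), i.e. 44^(-1) ≡ 29 (mod 85).
Check: 44 × 29 = 1276 ≡ 1 (mod 85)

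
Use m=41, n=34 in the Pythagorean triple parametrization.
(525, 2788, 2837)

Euclid's formula: a = m² - n², b = 2mn, c = m² + n²
m = 41, n = 34
a = 41² - 34² = 1681 - 1156 = 525
b = 2 × 41 × 34 = 2788
c = 41² + 34² = 1681 + 1156 = 2837
Verification: 525² + 2788² = 275625 + 7772944 = 8048569 = 2837² ✓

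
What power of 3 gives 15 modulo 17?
6

Baby-step giant-step with step n = ⌈√17⌉ = 5.
Baby steps 3^j mod 17 (j:value) for j=0..4: 0:1, 1:3, 2:9, 3:10, 4:13.
Giant-step multiplier: 3^(-5) ≡ 3^(16-5) = 3^11 ≡ 7 (mod 17).
Giant steps γ_i = 15·7^i mod 17: γ_0=15, γ_1=3 (in table at j=1).
x = i·n + j = 1·5 + 1 = 6.
Check: 3^6 ≡ 15 (mod 17).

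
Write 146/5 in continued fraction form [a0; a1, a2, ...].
[29; 5]

Euclidean algorithm steps:
146 = 29 × 5 + 1
5 = 5 × 1 + 0
Continued fraction: [29; 5]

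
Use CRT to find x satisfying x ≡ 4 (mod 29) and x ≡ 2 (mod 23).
439

Using Chinese Remainder Theorem:
M = 29 × 23 = 667
M1 = 23, M2 = 29
y1 = 23^(-1) mod 29 = 24
y2 = 29^(-1) mod 23 = 4
x = (4×23×24 + 2×29×4) mod 667 = 439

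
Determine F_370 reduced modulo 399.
169

Matrix identity: Q^n = [[F_(n+1), F_n], [F_n, F_(n-1)]] with Q = [[1,1],[1,0]].
n = 370 = 101110010₂. Square-and-multiply, entries mod 399:
Q^1 = [[1,1],[1,0]]
Q^2 = (Q^1)² = [[2,1],[1,1]]
Q^5 = (Q^2)²·Q = [[8,5],[5,3]]
Q^11 = (Q^5)²·Q = [[144,89],[89,55]]
Q^23 = (Q^11)²·Q = [[84,328],[328,155]]
Q^46 = (Q^23)² = [[127,188],[188,338]]
Q^92 = (Q^46)² = [[2,39],[39,362]]
Q^185 = (Q^92)²·Q = [[160,328],[328,231]]
Q^370 = (Q^185)² = [[317,169],[169,148]]
F_370 mod 399 = Q^370[0][1] = 169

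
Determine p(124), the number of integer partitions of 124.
2841940500

p(n) counts ways to write n as a sum of positive integers (order ignored).
Euler's pentagonal recurrence: p(k) = p(k-1) + p(k-2) - p(k-5) - p(k-7) + p(k-12) + p(k-15) - ... (offsets j(3j∓1)/2, signs ++--, p(0)=1, p(<0)=0).
DP table for k = 0..123: p(0)=1, p(1)=1, p(2)=2, p(3)=3, p(4)=5, p(5)=7, p(6)=11, p(7)=15, p(8)=22, p(9)=30, p(10)=42, p(11)=56, p(12)=77, p(13)=101, p(14)=135, p(15)=176, p(16)=231, p(17)=297, p(18)=385, p(19)=490, p(20)=627, p(21)=792, p(22)=1002, p(23)=1255, p(24)=1575, p(25)=1958, p(26)=2436, p(27)=3010, p(28)=3718, p(29)=4565, p(30)=5604, p(31)=6842, p(32)=8349, p(33)=10143, p(34)=12310, p(35)=14883, p(36)=17977, p(37)=21637, p(38)=26015, p(39)=31185, p(40)=37338, p(41)=44583, p(42)=53174, p(43)=63261, p(44)=75175, p(45)=89134, p(46)=105558, p(47)=124754, p(48)=147273, p(49)=173525, p(50)=204226, p(51)=239943, p(52)=281589, p(53)=329931, p(54)=386155, p(55)=451276, p(56)=526823, p(57)=614154, p(58)=715220, p(59)=831820, p(60)=966467, p(61)=1121505, p(62)=1300156, p(63)=1505499, p(64)=1741630, p(65)=2012558, p(66)=2323520, p(67)=2679689, p(68)=3087735, p(69)=3554345, p(70)=4087968, p(71)=4697205, p(72)=5392783, p(73)=6185689, p(74)=7089500, p(75)=8118264, p(76)=9289091, p(77)=10619863, p(78)=12132164, p(79)=13848650, p(80)=15796476, p(81)=18004327, p(82)=20506255, p(83)=23338469, p(84)=26543660, p(85)=30167357, p(86)=34262962, p(87)=38887673, p(88)=44108109, p(89)=49995925, p(90)=56634173, p(91)=64112359, p(92)=72533807, p(93)=82010177, p(94)=92669720, p(95)=104651419, p(96)=118114304, p(97)=133230930, p(98)=150198136, p(99)=169229875, p(100)=190569292, p(101)=214481126, p(102)=241265379, p(103)=271248950, p(104)=304801365, p(105)=342325709, p(106)=384276336, p(107)=431149389, p(108)=483502844, p(109)=541946240, p(110)=607163746, p(111)=679903203, p(112)=761002156, p(113)=851376628, p(114)=952050665, p(115)=1064144451, p(116)=1188908248, p(117)=1327710076, p(118)=1482074143, p(119)=1653668665, p(120)=1844349560, p(121)=2056148051, p(122)=2291320912, p(123)=2552338241.
Final step: p(124) = p(123) + p(122) - p(119) - p(117) + p(112) + p(109) - p(102) - p(98) + p(89) + p(84) - p(73) - p(67) + p(54) + p(47) - p(32) - p(24) + p(7)
= 2552338241 + 2291320912 - 1653668665 - 1327710076 + 761002156 + 541946240 - 241265379 - 150198136 + 49995925 + 26543660 - 6185689 - 2679689 + 386155 + 124754 - 8349 - 1575 + 15
= 2841940500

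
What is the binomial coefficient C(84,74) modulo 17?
1

Using Lucas' theorem:
Write n=84 and k=74 in base 17:
n in base 17: [4, 16]
k in base 17: [4, 6]
C(84,74) mod 17 = ∏ C(n_i, k_i) mod 17
Digit binomials (mod 17): C(4,4) = 1; C(16,6) = 8008 ≡ 1
Product: 1 × 1 = 1 ≡ 1 (mod 17)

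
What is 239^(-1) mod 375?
284

gcd(239, 375) = 1, so the inverse exists.
Extended Euclidean algorithm on (375, 239):
375 = 1 × 239 + 136  ⟹  136 = (1)·375 + (-1)·239
239 = 1 × 136 + 103  ⟹  103 = (-1)·375 + (2)·239
136 = 1 × 103 + 33  ⟹  33 = (2)·375 + (-3)·239
103 = 3 × 33 + 4  ⟹  4 = (-7)·375 + (11)·239
33 = 8 × 4 + 1  ⟹  1 = (58)·375 + (-91)·239
So (-91)·239 ≡ 1 (mod 375), i.e. 239^(-1) ≡ -91 ≡ 284 (mod 375).
Check: 239 × 284 = 67876 ≡ 1 (mod 375)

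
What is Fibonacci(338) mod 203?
1

Matrix identity: Q^n = [[F_(n+1), F_n], [F_n, F_(n-1)]] with Q = [[1,1],[1,0]].
n = 338 = 101010010₂. Square-and-multiply, entries mod 203:
Q^1 = [[1,1],[1,0]]
Q^2 = (Q^1)² = [[2,1],[1,1]]
Q^5 = (Q^2)²·Q = [[8,5],[5,3]]
Q^10 = (Q^5)² = [[89,55],[55,34]]
Q^21 = (Q^10)²·Q = [[50,187],[187,66]]
Q^42 = (Q^21)² = [[117,174],[174,146]]
Q^84 = (Q^42)² = [[117,87],[87,30]]
Q^169 = (Q^84)²·Q = [[146,146],[146,0]]
Q^338 = (Q^169)² = [[2,1],[1,1]]
F_338 mod 203 = Q^338[0][1] = 1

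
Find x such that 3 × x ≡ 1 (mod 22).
15

gcd(3, 22) = 1, so the inverse exists.
Extended Euclidean algorithm on (22, 3):
22 = 7 × 3 + 1  ⟹  1 = (1)·22 + (-7)·3
So (-7)·3 ≡ 1 (mod 22), i.e. 3^(-1) ≡ -7 ≡ 15 (mod 22).
Check: 3 × 15 = 45 ≡ 1 (mod 22)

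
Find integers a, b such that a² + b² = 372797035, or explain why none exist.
Not possible

Factorization: 372797035 = 5 × 13 × 179^3
By Fermat: n is sum of two squares iff every prime p ≡ 3 (mod 4) appears to even power.
Prime(s) ≡ 3 (mod 4) with odd exponent: [(179, 3)]
Therefore 372797035 cannot be expressed as a² + b².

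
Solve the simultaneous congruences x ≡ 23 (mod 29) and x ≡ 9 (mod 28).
429

Using Chinese Remainder Theorem:
M = 29 × 28 = 812
M1 = 28, M2 = 29
y1 = 28^(-1) mod 29 = 28
y2 = 29^(-1) mod 28 = 1
x = (23×28×28 + 9×29×1) mod 812 = 429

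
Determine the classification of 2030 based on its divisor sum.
abundant

Proper divisors of 2030: sum = 1 + 2 + 5 + 7 + 10 + 14 + 29 + 35 + 58 + 70 + 145 + 203 + 290 + 406 + 1015 = 2290
Since 2290 > 2030, 2030 is abundant.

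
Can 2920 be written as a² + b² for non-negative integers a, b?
2² + 54² (a=2, b=54)

Factorization: 2920 = 2^3 × 5 × 73
By Fermat: n is sum of two squares iff every prime p ≡ 3 (mod 4) appears to even power.
All primes ≡ 3 (mod 4) appear to even power.
Search a = 0, 1, 2, … for 2920 - a² a perfect square: first hit at a = 2: 2920 - 4 = 2916 = 54².
2920 = 2² + 54² = 4 + 2916 ✓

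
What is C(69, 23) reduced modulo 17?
0

Using Lucas' theorem:
Write n=69 and k=23 in base 17:
n in base 17: [4, 1]
k in base 17: [1, 6]
C(69,23) mod 17 = ∏ C(n_i, k_i) mod 17
Digit binomials (mod 17): C(4,1) = 4; C(1,6) = 0 (k_i > n_i)
Product: 4 × 0 = 0 ≡ 0 (mod 17)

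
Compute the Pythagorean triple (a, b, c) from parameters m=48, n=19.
(1943, 1824, 2665)

Euclid's formula: a = m² - n², b = 2mn, c = m² + n²
m = 48, n = 19
a = 48² - 19² = 2304 - 361 = 1943
b = 2 × 48 × 19 = 1824
c = 48² + 19² = 2304 + 361 = 2665
Verification: 1943² + 1824² = 3775249 + 3326976 = 7102225 = 2665² ✓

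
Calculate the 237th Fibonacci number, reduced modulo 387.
209

Matrix identity: Q^n = [[F_(n+1), F_n], [F_n, F_(n-1)]] with Q = [[1,1],[1,0]].
n = 237 = 11101101₂. Square-and-multiply, entries mod 387:
Q^1 = [[1,1],[1,0]]
Q^3 = (Q^1)²·Q = [[3,2],[2,1]]
Q^7 = (Q^3)²·Q = [[21,13],[13,8]]
Q^14 = (Q^7)² = [[223,377],[377,233]]
Q^29 = (Q^14)²·Q = [[377,293],[293,84]]
Q^59 = (Q^29)²·Q = [[45,35],[35,10]]
Q^118 = (Q^59)² = [[154,377],[377,164]]
Q^237 = (Q^118)²·Q = [[125,209],[209,303]]
F_237 mod 387 = Q^237[0][1] = 209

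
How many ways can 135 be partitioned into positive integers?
9035836076

p(n) counts ways to write n as a sum of positive integers (order ignored).
Euler's pentagonal recurrence: p(k) = p(k-1) + p(k-2) - p(k-5) - p(k-7) + p(k-12) + p(k-15) - ... (offsets j(3j∓1)/2, signs ++--, p(0)=1, p(<0)=0).
DP table for k = 0..134: p(0)=1, p(1)=1, p(2)=2, p(3)=3, p(4)=5, p(5)=7, p(6)=11, p(7)=15, p(8)=22, p(9)=30, p(10)=42, p(11)=56, p(12)=77, p(13)=101, p(14)=135, p(15)=176, p(16)=231, p(17)=297, p(18)=385, p(19)=490, p(20)=627, p(21)=792, p(22)=1002, p(23)=1255, p(24)=1575, p(25)=1958, p(26)=2436, p(27)=3010, p(28)=3718, p(29)=4565, p(30)=5604, p(31)=6842, p(32)=8349, p(33)=10143, p(34)=12310, p(35)=14883, p(36)=17977, p(37)=21637, p(38)=26015, p(39)=31185, p(40)=37338, p(41)=44583, p(42)=53174, p(43)=63261, p(44)=75175, p(45)=89134, p(46)=105558, p(47)=124754, p(48)=147273, p(49)=173525, p(50)=204226, p(51)=239943, p(52)=281589, p(53)=329931, p(54)=386155, p(55)=451276, p(56)=526823, p(57)=614154, p(58)=715220, p(59)=831820, p(60)=966467, p(61)=1121505, p(62)=1300156, p(63)=1505499, p(64)=1741630, p(65)=2012558, p(66)=2323520, p(67)=2679689, p(68)=3087735, p(69)=3554345, p(70)=4087968, p(71)=4697205, p(72)=5392783, p(73)=6185689, p(74)=7089500, p(75)=8118264, p(76)=9289091, p(77)=10619863, p(78)=12132164, p(79)=13848650, p(80)=15796476, p(81)=18004327, p(82)=20506255, p(83)=23338469, p(84)=26543660, p(85)=30167357, p(86)=34262962, p(87)=38887673, p(88)=44108109, p(89)=49995925, p(90)=56634173, p(91)=64112359, p(92)=72533807, p(93)=82010177, p(94)=92669720, p(95)=104651419, p(96)=118114304, p(97)=133230930, p(98)=150198136, p(99)=169229875, p(100)=190569292, p(101)=214481126, p(102)=241265379, p(103)=271248950, p(104)=304801365, p(105)=342325709, p(106)=384276336, p(107)=431149389, p(108)=483502844, p(109)=541946240, p(110)=607163746, p(111)=679903203, p(112)=761002156, p(113)=851376628, p(114)=952050665, p(115)=1064144451, p(116)=1188908248, p(117)=1327710076, p(118)=1482074143, p(119)=1653668665, p(120)=1844349560, p(121)=2056148051, p(122)=2291320912, p(123)=2552338241, p(124)=2841940500, p(125)=3163127352, p(126)=3519222692, p(127)=3913864295, p(128)=4351078600, p(129)=4835271870, p(130)=5371315400, p(131)=5964539504, p(132)=6620830889, p(133)=7346629512, p(134)=8149040695.
Final step: p(135) = p(134) + p(133) - p(130) - p(128) + p(123) + p(120) - p(113) - p(109) + p(100) + p(95) - p(84) - p(78) + p(65) + p(58) - p(43) - p(35) + p(18) + p(9)
= 8149040695 + 7346629512 - 5371315400 - 4351078600 + 2552338241 + 1844349560 - 851376628 - 541946240 + 190569292 + 104651419 - 26543660 - 12132164 + 2012558 + 715220 - 63261 - 14883 + 385 + 30
= 9035836076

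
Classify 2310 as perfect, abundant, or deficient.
abundant

Proper divisors of 2310: sum = 1 + 2 + 3 + 5 + 6 + 7 + 10 + 11 + ... + 385 + 462 + 770 + 1155 (31 divisors) = 4602
Since 4602 > 2310, 2310 is abundant.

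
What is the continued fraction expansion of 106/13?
[8; 6, 2]

Euclidean algorithm steps:
106 = 8 × 13 + 2
13 = 6 × 2 + 1
2 = 2 × 1 + 0
Continued fraction: [8; 6, 2]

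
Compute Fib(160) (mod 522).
501

Matrix identity: Q^n = [[F_(n+1), F_n], [F_n, F_(n-1)]] with Q = [[1,1],[1,0]].
n = 160 = 10100000₂. Square-and-multiply, entries mod 522:
Q^1 = [[1,1],[1,0]]
Q^2 = (Q^1)² = [[2,1],[1,1]]
Q^5 = (Q^2)²·Q = [[8,5],[5,3]]
Q^10 = (Q^5)² = [[89,55],[55,34]]
Q^20 = (Q^10)² = [[506,501],[501,5]]
Q^40 = (Q^20)² = [[175,231],[231,466]]
Q^80 = (Q^40)² = [[466,345],[345,121]]
Q^160 = (Q^80)² = [[13,501],[501,34]]
F_160 mod 522 = Q^160[0][1] = 501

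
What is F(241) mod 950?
241

Matrix identity: Q^n = [[F_(n+1), F_n], [F_n, F_(n-1)]] with Q = [[1,1],[1,0]].
n = 241 = 11110001₂. Square-and-multiply, entries mod 950:
Q^1 = [[1,1],[1,0]]
Q^3 = (Q^1)²·Q = [[3,2],[2,1]]
Q^7 = (Q^3)²·Q = [[21,13],[13,8]]
Q^15 = (Q^7)²·Q = [[37,610],[610,377]]
Q^30 = (Q^15)² = [[119,790],[790,279]]
Q^60 = (Q^30)² = [[811,920],[920,841]]
Q^120 = (Q^60)² = [[271,790],[790,431]]
Q^241 = (Q^120)²·Q = [[21,241],[241,730]]
F_241 mod 950 = Q^241[0][1] = 241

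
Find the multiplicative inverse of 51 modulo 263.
98

gcd(51, 263) = 1, so the inverse exists.
Extended Euclidean algorithm on (263, 51):
263 = 5 × 51 + 8  ⟹  8 = (1)·263 + (-5)·51
51 = 6 × 8 + 3  ⟹  3 = (-6)·263 + (31)·51
8 = 2 × 3 + 2  ⟹  2 = (13)·263 + (-67)·51
3 = 1 × 2 + 1  ⟹  1 = (-19)·263 + (98)·51
So (98)·51 ≡ 1 (mod 263), i.e. 51^(-1) ≡ 98 (mod 263).
Check: 51 × 98 = 4998 ≡ 1 (mod 263)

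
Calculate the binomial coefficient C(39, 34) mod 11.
6

Using Lucas' theorem:
Write n=39 and k=34 in base 11:
n in base 11: [3, 6]
k in base 11: [3, 1]
C(39,34) mod 11 = ∏ C(n_i, k_i) mod 11
Digit binomials (mod 11): C(3,3) = 1; C(6,1) = 6
Product: 1 × 6 = 6 ≡ 6 (mod 11)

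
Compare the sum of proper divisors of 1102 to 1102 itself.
deficient

Proper divisors of 1102: sum = 1 + 2 + 19 + 29 + 38 + 58 + 551 = 698
Since 698 < 1102, 1102 is deficient.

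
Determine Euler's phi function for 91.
72

91 = 7 × 13
φ(n) = n × ∏(1 - 1/p) for each prime p dividing n
φ(91) = 91 × (1 - 1/7) × (1 - 1/13) = 72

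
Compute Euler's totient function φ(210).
48

210 = 2 × 3 × 5 × 7
φ(n) = n × ∏(1 - 1/p) for each prime p dividing n
φ(210) = 210 × (1 - 1/2) × (1 - 1/3) × (1 - 1/5) × (1 - 1/7) = 48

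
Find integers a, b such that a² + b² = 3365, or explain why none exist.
1² + 58² (a=1, b=58)

Factorization: 3365 = 5 × 673
By Fermat: n is sum of two squares iff every prime p ≡ 3 (mod 4) appears to even power.
All primes ≡ 3 (mod 4) appear to even power.
Search a = 0, 1, 2, … for 3365 - a² a perfect square: first hit at a = 1: 3365 - 1 = 3364 = 58².
3365 = 1² + 58² = 1 + 3364 ✓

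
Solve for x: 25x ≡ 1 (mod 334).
147

gcd(25, 334) = 1, so the inverse exists.
Extended Euclidean algorithm on (334, 25):
334 = 13 × 25 + 9  ⟹  9 = (1)·334 + (-13)·25
25 = 2 × 9 + 7  ⟹  7 = (-2)·334 + (27)·25
9 = 1 × 7 + 2  ⟹  2 = (3)·334 + (-40)·25
7 = 3 × 2 + 1  ⟹  1 = (-11)·334 + (147)·25
So (147)·25 ≡ 1 (mod 334), i.e. 25^(-1) ≡ 147 (mod 334).
Check: 25 × 147 = 3675 ≡ 1 (mod 334)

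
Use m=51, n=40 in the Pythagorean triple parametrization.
(1001, 4080, 4201)

Euclid's formula: a = m² - n², b = 2mn, c = m² + n²
m = 51, n = 40
a = 51² - 40² = 2601 - 1600 = 1001
b = 2 × 51 × 40 = 4080
c = 51² + 40² = 2601 + 1600 = 4201
Verification: 1001² + 4080² = 1002001 + 16646400 = 17648401 = 4201² ✓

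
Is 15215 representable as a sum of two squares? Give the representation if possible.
Not possible

Factorization: 15215 = 5 × 17 × 179
By Fermat: n is sum of two squares iff every prime p ≡ 3 (mod 4) appears to even power.
Prime(s) ≡ 3 (mod 4) with odd exponent: [(179, 1)]
Therefore 15215 cannot be expressed as a² + b².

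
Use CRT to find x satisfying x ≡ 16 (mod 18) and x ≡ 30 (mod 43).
718

Using Chinese Remainder Theorem:
M = 18 × 43 = 774
M1 = 43, M2 = 18
y1 = 43^(-1) mod 18 = 13
y2 = 18^(-1) mod 43 = 12
x = (16×43×13 + 30×18×12) mod 774 = 718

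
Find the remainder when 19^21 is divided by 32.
3

Repeated squaring. Binary of 21 = 10101.
19^1 ≡ 19 (mod 32); 19^2 ≡ 9 (mod 32); 19^4 ≡ 17 (mod 32); 19^8 ≡ 1 (mod 32); 19^16 ≡ 1 (mod 32)
19^21 = 19^1 × 19^4 × 19^16 ≡ 3 (mod 32)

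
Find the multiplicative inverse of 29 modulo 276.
257

gcd(29, 276) = 1, so the inverse exists.
Extended Euclidean algorithm on (276, 29):
276 = 9 × 29 + 15  ⟹  15 = (1)·276 + (-9)·29
29 = 1 × 15 + 14  ⟹  14 = (-1)·276 + (10)·29
15 = 1 × 14 + 1  ⟹  1 = (2)·276 + (-19)·29
So (-19)·29 ≡ 1 (mod 276), i.e. 29^(-1) ≡ -19 ≡ 257 (mod 276).
Check: 29 × 257 = 7453 ≡ 1 (mod 276)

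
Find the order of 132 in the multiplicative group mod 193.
192

193 is prime, so ord(132) divides φ(193) = 192.
Divisors of 192: 1, 2, 3, 4, 6, 8, 12, 16, 24, 32, 48, 64, 96, 192.
Repeated squaring: 132^1 ≡ 132, 132^2 ≡ 54, 132^4 ≡ 21, 132^8 ≡ 55, 132^16 ≡ 130, 132^32 ≡ 109, 132^64 ≡ 108, 132^128 ≡ 84 (mod 193).
Test 132^d mod 193 for each divisor d in increasing order:
132^1 ≡ 132
132^2 ≡ 54
132^3 = 132^2·132^1 ≡ 180
132^4 ≡ 21
132^6 = 132^4·132^2 ≡ 169
132^8 ≡ 55
132^12 = 132^8·132^4 ≡ 190
132^16 ≡ 130
132^24 = 132^16·132^8 ≡ 9
132^32 ≡ 109
132^48 = 132^32·132^16 ≡ 81
132^64 ≡ 108
132^96 = 132^64·132^32 ≡ 192
132^192 = 132^128·132^64 ≡ 1  ← first divisor giving 1
The order is 192.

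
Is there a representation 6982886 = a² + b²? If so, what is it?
Not possible

Factorization: 6982886 = 2 × 17 × 59^3
By Fermat: n is sum of two squares iff every prime p ≡ 3 (mod 4) appears to even power.
Prime(s) ≡ 3 (mod 4) with odd exponent: [(59, 3)]
Therefore 6982886 cannot be expressed as a² + b².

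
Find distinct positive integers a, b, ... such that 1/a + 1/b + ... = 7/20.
1/3 + 1/60

Greedy algorithm:
7/20: ceiling(20/7) = 3, use 1/3
1/60: ceiling(60/1) = 60, use 1/60
Result: 7/20 = 1/3 + 1/60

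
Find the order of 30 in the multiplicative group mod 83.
41

83 is prime, so ord(30) divides φ(83) = 82.
Divisors of 82: 1, 2, 41, 82.
Repeated squaring: 30^1 ≡ 30, 30^2 ≡ 70, 30^4 ≡ 3, 30^8 ≡ 9, 30^16 ≡ 81, 30^32 ≡ 4, 30^64 ≡ 16 (mod 83).
Test 30^d mod 83 for each divisor d in increasing order:
30^1 ≡ 30
30^2 ≡ 70
30^41 = 30^32·30^8·30^1 ≡ 1  ← first divisor giving 1
The order is 41.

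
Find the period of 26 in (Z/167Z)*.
166

167 is prime, so ord(26) divides φ(167) = 166.
Divisors of 166: 1, 2, 83, 166.
Repeated squaring: 26^1 ≡ 26, 26^2 ≡ 8, 26^4 ≡ 64, 26^8 ≡ 88, 26^16 ≡ 62, 26^32 ≡ 3, 26^64 ≡ 9, 26^128 ≡ 81 (mod 167).
Test 26^d mod 167 for each divisor d in increasing order:
26^1 ≡ 26
26^2 ≡ 8
26^83 = 26^64·26^16·26^2·26^1 ≡ 166
26^166 = 26^128·26^32·26^4·26^2 ≡ 1  ← first divisor giving 1
The order is 166.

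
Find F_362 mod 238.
69

Matrix identity: Q^n = [[F_(n+1), F_n], [F_n, F_(n-1)]] with Q = [[1,1],[1,0]].
n = 362 = 101101010₂. Square-and-multiply, entries mod 238:
Q^1 = [[1,1],[1,0]]
Q^2 = (Q^1)² = [[2,1],[1,1]]
Q^5 = (Q^2)²·Q = [[8,5],[5,3]]
Q^11 = (Q^5)²·Q = [[144,89],[89,55]]
Q^22 = (Q^11)² = [[97,99],[99,236]]
Q^45 = (Q^22)²·Q = [[55,170],[170,123]]
Q^90 = (Q^45)² = [[33,34],[34,237]]
Q^181 = (Q^90)²·Q = [[1,103],[103,136]]
Q^362 = (Q^181)² = [[138,69],[69,69]]
F_362 mod 238 = Q^362[0][1] = 69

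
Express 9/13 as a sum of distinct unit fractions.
1/2 + 1/6 + 1/39

Greedy algorithm:
9/13: ceiling(13/9) = 2, use 1/2
5/26: ceiling(26/5) = 6, use 1/6
1/39: ceiling(39/1) = 39, use 1/39
Result: 9/13 = 1/2 + 1/6 + 1/39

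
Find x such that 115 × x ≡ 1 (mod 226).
57

gcd(115, 226) = 1, so the inverse exists.
Extended Euclidean algorithm on (226, 115):
226 = 1 × 115 + 111  ⟹  111 = (1)·226 + (-1)·115
115 = 1 × 111 + 4  ⟹  4 = (-1)·226 + (2)·115
111 = 27 × 4 + 3  ⟹  3 = (28)·226 + (-55)·115
4 = 1 × 3 + 1  ⟹  1 = (-29)·226 + (57)·115
So (57)·115 ≡ 1 (mod 226), i.e. 115^(-1) ≡ 57 (mod 226).
Check: 115 × 57 = 6555 ≡ 1 (mod 226)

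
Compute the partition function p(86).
34262962

p(n) counts ways to write n as a sum of positive integers (order ignored).
Euler's pentagonal recurrence: p(k) = p(k-1) + p(k-2) - p(k-5) - p(k-7) + p(k-12) + p(k-15) - ... (offsets j(3j∓1)/2, signs ++--, p(0)=1, p(<0)=0).
DP table for k = 0..85: p(0)=1, p(1)=1, p(2)=2, p(3)=3, p(4)=5, p(5)=7, p(6)=11, p(7)=15, p(8)=22, p(9)=30, p(10)=42, p(11)=56, p(12)=77, p(13)=101, p(14)=135, p(15)=176, p(16)=231, p(17)=297, p(18)=385, p(19)=490, p(20)=627, p(21)=792, p(22)=1002, p(23)=1255, p(24)=1575, p(25)=1958, p(26)=2436, p(27)=3010, p(28)=3718, p(29)=4565, p(30)=5604, p(31)=6842, p(32)=8349, p(33)=10143, p(34)=12310, p(35)=14883, p(36)=17977, p(37)=21637, p(38)=26015, p(39)=31185, p(40)=37338, p(41)=44583, p(42)=53174, p(43)=63261, p(44)=75175, p(45)=89134, p(46)=105558, p(47)=124754, p(48)=147273, p(49)=173525, p(50)=204226, p(51)=239943, p(52)=281589, p(53)=329931, p(54)=386155, p(55)=451276, p(56)=526823, p(57)=614154, p(58)=715220, p(59)=831820, p(60)=966467, p(61)=1121505, p(62)=1300156, p(63)=1505499, p(64)=1741630, p(65)=2012558, p(66)=2323520, p(67)=2679689, p(68)=3087735, p(69)=3554345, p(70)=4087968, p(71)=4697205, p(72)=5392783, p(73)=6185689, p(74)=7089500, p(75)=8118264, p(76)=9289091, p(77)=10619863, p(78)=12132164, p(79)=13848650, p(80)=15796476, p(81)=18004327, p(82)=20506255, p(83)=23338469, p(84)=26543660, p(85)=30167357.
Final step: p(86) = p(85) + p(84) - p(81) - p(79) + p(74) + p(71) - p(64) - p(60) + p(51) + p(46) - p(35) - p(29) + p(16) + p(9)
= 30167357 + 26543660 - 18004327 - 13848650 + 7089500 + 4697205 - 1741630 - 966467 + 239943 + 105558 - 14883 - 4565 + 231 + 30
= 34262962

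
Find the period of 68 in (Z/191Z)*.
95

191 is prime, so ord(68) divides φ(191) = 190.
Divisors of 190: 1, 2, 5, 10, 19, 38, 95, 190.
Repeated squaring: 68^1 ≡ 68, 68^2 ≡ 40, 68^4 ≡ 72, 68^8 ≡ 27, 68^16 ≡ 156, 68^32 ≡ 79, 68^64 ≡ 129, 68^128 ≡ 24 (mod 191).
Test 68^d mod 191 for each divisor d in increasing order:
68^1 ≡ 68
68^2 ≡ 40
68^5 = 68^4·68^1 ≡ 121
68^10 = 68^8·68^2 ≡ 125
68^19 = 68^16·68^2·68^1 ≡ 109
68^38 = 68^32·68^4·68^2 ≡ 39
68^95 = 68^64·68^16·68^8·68^4·68^2·68^1 ≡ 1  ← first divisor giving 1
The order is 95.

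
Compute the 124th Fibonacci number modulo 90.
3

Matrix identity: Q^n = [[F_(n+1), F_n], [F_n, F_(n-1)]] with Q = [[1,1],[1,0]].
n = 124 = 1111100₂. Square-and-multiply, entries mod 90:
Q^1 = [[1,1],[1,0]]
Q^3 = (Q^1)²·Q = [[3,2],[2,1]]
Q^7 = (Q^3)²·Q = [[21,13],[13,8]]
Q^15 = (Q^7)²·Q = [[87,70],[70,17]]
Q^31 = (Q^15)²·Q = [[39,49],[49,80]]
Q^62 = (Q^31)² = [[52,71],[71,71]]
Q^124 = (Q^62)² = [[5,3],[3,2]]
F_124 mod 90 = Q^124[0][1] = 3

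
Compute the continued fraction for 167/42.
[3; 1, 41]

Euclidean algorithm steps:
167 = 3 × 42 + 41
42 = 1 × 41 + 1
41 = 41 × 1 + 0
Continued fraction: [3; 1, 41]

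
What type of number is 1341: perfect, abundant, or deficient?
deficient

Proper divisors of 1341: sum = 1 + 3 + 9 + 149 + 447 = 609
Since 609 < 1341, 1341 is deficient.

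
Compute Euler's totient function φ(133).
108

133 = 7 × 19
φ(n) = n × ∏(1 - 1/p) for each prime p dividing n
φ(133) = 133 × (1 - 1/7) × (1 - 1/19) = 108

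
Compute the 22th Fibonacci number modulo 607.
108

Matrix identity: Q^n = [[F_(n+1), F_n], [F_n, F_(n-1)]] with Q = [[1,1],[1,0]].
n = 22 = 10110₂. Square-and-multiply, entries mod 607:
Q^1 = [[1,1],[1,0]]
Q^2 = (Q^1)² = [[2,1],[1,1]]
Q^5 = (Q^2)²·Q = [[8,5],[5,3]]
Q^11 = (Q^5)²·Q = [[144,89],[89,55]]
Q^22 = (Q^11)² = [[128,108],[108,20]]
F_22 mod 607 = Q^22[0][1] = 108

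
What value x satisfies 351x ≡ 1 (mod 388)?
367

gcd(351, 388) = 1, so the inverse exists.
Extended Euclidean algorithm on (388, 351):
388 = 1 × 351 + 37  ⟹  37 = (1)·388 + (-1)·351
351 = 9 × 37 + 18  ⟹  18 = (-9)·388 + (10)·351
37 = 2 × 18 + 1  ⟹  1 = (19)·388 + (-21)·351
So (-21)·351 ≡ 1 (mod 388), i.e. 351^(-1) ≡ -21 ≡ 367 (mod 388).
Check: 351 × 367 = 128817 ≡ 1 (mod 388)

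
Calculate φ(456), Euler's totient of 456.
144

456 = 2^3 × 3 × 19
φ(n) = n × ∏(1 - 1/p) for each prime p dividing n
φ(456) = 456 × (1 - 1/2) × (1 - 1/3) × (1 - 1/19) = 144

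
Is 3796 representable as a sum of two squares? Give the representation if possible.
14² + 60² (a=14, b=60)

Factorization: 3796 = 2^2 × 13 × 73
By Fermat: n is sum of two squares iff every prime p ≡ 3 (mod 4) appears to even power.
All primes ≡ 3 (mod 4) appear to even power.
Search a = 0, 1, 2, … for 3796 - a² a perfect square: first hit at a = 14: 3796 - 196 = 3600 = 60².
3796 = 14² + 60² = 196 + 3600 ✓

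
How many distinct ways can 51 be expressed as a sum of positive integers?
239943

p(n) counts ways to write n as a sum of positive integers (order ignored).
Euler's pentagonal recurrence: p(k) = p(k-1) + p(k-2) - p(k-5) - p(k-7) + p(k-12) + p(k-15) - ... (offsets j(3j∓1)/2, signs ++--, p(0)=1, p(<0)=0).
DP table for k = 0..50: p(0)=1, p(1)=1, p(2)=2, p(3)=3, p(4)=5, p(5)=7, p(6)=11, p(7)=15, p(8)=22, p(9)=30, p(10)=42, p(11)=56, p(12)=77, p(13)=101, p(14)=135, p(15)=176, p(16)=231, p(17)=297, p(18)=385, p(19)=490, p(20)=627, p(21)=792, p(22)=1002, p(23)=1255, p(24)=1575, p(25)=1958, p(26)=2436, p(27)=3010, p(28)=3718, p(29)=4565, p(30)=5604, p(31)=6842, p(32)=8349, p(33)=10143, p(34)=12310, p(35)=14883, p(36)=17977, p(37)=21637, p(38)=26015, p(39)=31185, p(40)=37338, p(41)=44583, p(42)=53174, p(43)=63261, p(44)=75175, p(45)=89134, p(46)=105558, p(47)=124754, p(48)=147273, p(49)=173525, p(50)=204226.
Final step: p(51) = p(50) + p(49) - p(46) - p(44) + p(39) + p(36) - p(29) - p(25) + p(16) + p(11) - p(0)
= 204226 + 173525 - 105558 - 75175 + 31185 + 17977 - 4565 - 1958 + 231 + 56 - 1
= 239943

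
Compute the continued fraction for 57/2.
[28; 2]

Euclidean algorithm steps:
57 = 28 × 2 + 1
2 = 2 × 1 + 0
Continued fraction: [28; 2]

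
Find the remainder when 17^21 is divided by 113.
65

Repeated squaring. Binary of 21 = 10101.
17^1 ≡ 17 (mod 113); 17^2 ≡ 63 (mod 113); 17^4 ≡ 14 (mod 113); 17^8 ≡ 83 (mod 113); 17^16 ≡ 109 (mod 113)
17^21 = 17^1 × 17^4 × 17^16 ≡ 65 (mod 113)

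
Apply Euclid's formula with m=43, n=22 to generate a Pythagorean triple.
(1365, 1892, 2333)

Euclid's formula: a = m² - n², b = 2mn, c = m² + n²
m = 43, n = 22
a = 43² - 22² = 1849 - 484 = 1365
b = 2 × 43 × 22 = 1892
c = 43² + 22² = 1849 + 484 = 2333
Verification: 1365² + 1892² = 1863225 + 3579664 = 5442889 = 2333² ✓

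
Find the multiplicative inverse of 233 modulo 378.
305

gcd(233, 378) = 1, so the inverse exists.
Extended Euclidean algorithm on (378, 233):
378 = 1 × 233 + 145  ⟹  145 = (1)·378 + (-1)·233
233 = 1 × 145 + 88  ⟹  88 = (-1)·378 + (2)·233
145 = 1 × 88 + 57  ⟹  57 = (2)·378 + (-3)·233
88 = 1 × 57 + 31  ⟹  31 = (-3)·378 + (5)·233
57 = 1 × 31 + 26  ⟹  26 = (5)·378 + (-8)·233
31 = 1 × 26 + 5  ⟹  5 = (-8)·378 + (13)·233
26 = 5 × 5 + 1  ⟹  1 = (45)·378 + (-73)·233
So (-73)·233 ≡ 1 (mod 378), i.e. 233^(-1) ≡ -73 ≡ 305 (mod 378).
Check: 233 × 305 = 71065 ≡ 1 (mod 378)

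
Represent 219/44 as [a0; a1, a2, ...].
[4; 1, 43]

Euclidean algorithm steps:
219 = 4 × 44 + 43
44 = 1 × 43 + 1
43 = 43 × 1 + 0
Continued fraction: [4; 1, 43]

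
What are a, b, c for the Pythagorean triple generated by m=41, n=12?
(1537, 984, 1825)

Euclid's formula: a = m² - n², b = 2mn, c = m² + n²
m = 41, n = 12
a = 41² - 12² = 1681 - 144 = 1537
b = 2 × 41 × 12 = 984
c = 41² + 12² = 1681 + 144 = 1825
Verification: 1537² + 984² = 2362369 + 968256 = 3330625 = 1825² ✓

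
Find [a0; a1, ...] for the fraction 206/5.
[41; 5]

Euclidean algorithm steps:
206 = 41 × 5 + 1
5 = 5 × 1 + 0
Continued fraction: [41; 5]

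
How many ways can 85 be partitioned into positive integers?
30167357

p(n) counts ways to write n as a sum of positive integers (order ignored).
Euler's pentagonal recurrence: p(k) = p(k-1) + p(k-2) - p(k-5) - p(k-7) + p(k-12) + p(k-15) - ... (offsets j(3j∓1)/2, signs ++--, p(0)=1, p(<0)=0).
DP table for k = 0..84: p(0)=1, p(1)=1, p(2)=2, p(3)=3, p(4)=5, p(5)=7, p(6)=11, p(7)=15, p(8)=22, p(9)=30, p(10)=42, p(11)=56, p(12)=77, p(13)=101, p(14)=135, p(15)=176, p(16)=231, p(17)=297, p(18)=385, p(19)=490, p(20)=627, p(21)=792, p(22)=1002, p(23)=1255, p(24)=1575, p(25)=1958, p(26)=2436, p(27)=3010, p(28)=3718, p(29)=4565, p(30)=5604, p(31)=6842, p(32)=8349, p(33)=10143, p(34)=12310, p(35)=14883, p(36)=17977, p(37)=21637, p(38)=26015, p(39)=31185, p(40)=37338, p(41)=44583, p(42)=53174, p(43)=63261, p(44)=75175, p(45)=89134, p(46)=105558, p(47)=124754, p(48)=147273, p(49)=173525, p(50)=204226, p(51)=239943, p(52)=281589, p(53)=329931, p(54)=386155, p(55)=451276, p(56)=526823, p(57)=614154, p(58)=715220, p(59)=831820, p(60)=966467, p(61)=1121505, p(62)=1300156, p(63)=1505499, p(64)=1741630, p(65)=2012558, p(66)=2323520, p(67)=2679689, p(68)=3087735, p(69)=3554345, p(70)=4087968, p(71)=4697205, p(72)=5392783, p(73)=6185689, p(74)=7089500, p(75)=8118264, p(76)=9289091, p(77)=10619863, p(78)=12132164, p(79)=13848650, p(80)=15796476, p(81)=18004327, p(82)=20506255, p(83)=23338469, p(84)=26543660.
Final step: p(85) = p(84) + p(83) - p(80) - p(78) + p(73) + p(70) - p(63) - p(59) + p(50) + p(45) - p(34) - p(28) + p(15) + p(8)
= 26543660 + 23338469 - 15796476 - 12132164 + 6185689 + 4087968 - 1505499 - 831820 + 204226 + 89134 - 12310 - 3718 + 176 + 22
= 30167357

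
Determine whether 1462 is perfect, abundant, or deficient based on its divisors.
deficient

Proper divisors of 1462: sum = 1 + 2 + 17 + 34 + 43 + 86 + 731 = 914
Since 914 < 1462, 1462 is deficient.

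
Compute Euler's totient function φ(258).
84

258 = 2 × 3 × 43
φ(n) = n × ∏(1 - 1/p) for each prime p dividing n
φ(258) = 258 × (1 - 1/2) × (1 - 1/3) × (1 - 1/43) = 84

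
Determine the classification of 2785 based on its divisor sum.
deficient

Proper divisors of 2785: sum = 1 + 5 + 557 = 563
Since 563 < 2785, 2785 is deficient.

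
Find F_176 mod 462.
63

Matrix identity: Q^n = [[F_(n+1), F_n], [F_n, F_(n-1)]] with Q = [[1,1],[1,0]].
n = 176 = 10110000₂. Square-and-multiply, entries mod 462:
Q^1 = [[1,1],[1,0]]
Q^2 = (Q^1)² = [[2,1],[1,1]]
Q^5 = (Q^2)²·Q = [[8,5],[5,3]]
Q^11 = (Q^5)²·Q = [[144,89],[89,55]]
Q^22 = (Q^11)² = [[13,155],[155,320]]
Q^44 = (Q^22)² = [[170,333],[333,299]]
Q^88 = (Q^44)² = [[265,21],[21,244]]
Q^176 = (Q^88)² = [[442,63],[63,379]]
F_176 mod 462 = Q^176[0][1] = 63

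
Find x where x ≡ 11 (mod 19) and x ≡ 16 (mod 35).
296

Using Chinese Remainder Theorem:
M = 19 × 35 = 665
M1 = 35, M2 = 19
y1 = 35^(-1) mod 19 = 6
y2 = 19^(-1) mod 35 = 24
x = (11×35×6 + 16×19×24) mod 665 = 296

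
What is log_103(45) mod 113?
51

Baby-step giant-step with step n = ⌈√113⌉ = 11.
Baby steps 103^j mod 113 (j:value) for j=0..10: 0:1, 1:103, 2:100, 3:17, 4:56, 5:5, 6:63, 7:48, 8:85, 9:54, 10:25.
Giant-step multiplier: 103^(-11) ≡ 103^(112-11) = 103^101 ≡ 80 (mod 113).
Giant steps γ_i = 45·80^i mod 113: γ_0=45, γ_1=97, γ_2=76, γ_3=91, γ_4=48 (in table at j=7).
x = i·n + j = 4·11 + 7 = 51.
Check: 103^51 ≡ 45 (mod 113).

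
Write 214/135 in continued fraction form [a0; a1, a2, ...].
[1; 1, 1, 2, 2, 3, 3]

Euclidean algorithm steps:
214 = 1 × 135 + 79
135 = 1 × 79 + 56
79 = 1 × 56 + 23
56 = 2 × 23 + 10
23 = 2 × 10 + 3
10 = 3 × 3 + 1
3 = 3 × 1 + 0
Continued fraction: [1; 1, 1, 2, 2, 3, 3]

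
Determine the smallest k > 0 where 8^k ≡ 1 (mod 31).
5

31 is prime, so ord(8) divides φ(31) = 30.
Divisors of 30: 1, 2, 3, 5, 6, 10, 15, 30.
Repeated squaring: 8^1 ≡ 8, 8^2 ≡ 2, 8^4 ≡ 4, 8^8 ≡ 16, 8^16 ≡ 8 (mod 31).
Test 8^d mod 31 for each divisor d in increasing order:
8^1 ≡ 8
8^2 ≡ 2
8^3 = 8^2·8^1 ≡ 16
8^5 = 8^4·8^1 ≡ 1  ← first divisor giving 1
The order is 5.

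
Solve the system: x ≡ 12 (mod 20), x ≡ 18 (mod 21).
312

Using Chinese Remainder Theorem:
M = 20 × 21 = 420
M1 = 21, M2 = 20
y1 = 21^(-1) mod 20 = 1
y2 = 20^(-1) mod 21 = 20
x = (12×21×1 + 18×20×20) mod 420 = 312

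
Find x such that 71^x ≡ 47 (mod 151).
28

Baby-step giant-step with step n = ⌈√151⌉ = 13.
Baby steps 71^j mod 151 (j:value) for j=0..12: 0:1, 1:71, 2:58, 3:41, 4:42, 5:113, 6:20, 7:61, 8:103, 9:65, 10:85, 11:146, 12:98.
Giant-step multiplier: 71^(-13) ≡ 71^(150-13) = 71^137 ≡ 63 (mod 151).
Giant steps γ_i = 47·63^i mod 151: γ_0=47, γ_1=92, γ_2=58 (in table at j=2).
x = i·n + j = 2·13 + 2 = 28.
Check: 71^28 ≡ 47 (mod 151).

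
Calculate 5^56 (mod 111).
49

Repeated squaring. Binary of 56 = 111000.
5^1 ≡ 5 (mod 111); 5^2 ≡ 25 (mod 111); 5^4 ≡ 70 (mod 111); 5^8 ≡ 16 (mod 111); 5^16 ≡ 34 (mod 111); 5^32 ≡ 46 (mod 111)
5^56 = 5^8 × 5^16 × 5^32 ≡ 49 (mod 111)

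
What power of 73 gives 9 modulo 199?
80

Baby-step giant-step with step n = ⌈√199⌉ = 15.
Baby steps 73^j mod 199 (j:value) for j=0..14: 0:1, 1:73, 2:155, 3:171, 4:145, 5:38, 6:187, 7:119, 8:130, 9:137, 10:51, 11:141, 12:144, 13:164, 14:32.
Giant-step multiplier: 73^(-15) ≡ 73^(198-15) = 73^183 ≡ 88 (mod 199).
Giant steps γ_i = 9·88^i mod 199: γ_0=9, γ_1=195, γ_2=46, γ_3=68, γ_4=14, γ_5=38 (in table at j=5).
x = i·n + j = 5·15 + 5 = 80.
Check: 73^80 ≡ 9 (mod 199).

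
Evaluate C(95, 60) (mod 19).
0

Using Lucas' theorem:
Write n=95 and k=60 in base 19:
n in base 19: [5, 0]
k in base 19: [3, 3]
C(95,60) mod 19 = ∏ C(n_i, k_i) mod 19
Digit binomials (mod 19): C(5,3) = 10; C(0,3) = 0 (k_i > n_i)
Product: 10 × 0 = 0 ≡ 0 (mod 19)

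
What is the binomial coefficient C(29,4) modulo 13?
0

Using Lucas' theorem:
Write n=29 and k=4 in base 13:
n in base 13: [2, 3]
k in base 13: [0, 4]
C(29,4) mod 13 = ∏ C(n_i, k_i) mod 13
Digit binomials (mod 13): C(2,0) = 1; C(3,4) = 0 (k_i > n_i)
Product: 1 × 0 = 0 ≡ 0 (mod 13)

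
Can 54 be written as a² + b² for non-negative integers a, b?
Not possible

Factorization: 54 = 2 × 3^3
By Fermat: n is sum of two squares iff every prime p ≡ 3 (mod 4) appears to even power.
Prime(s) ≡ 3 (mod 4) with odd exponent: [(3, 3)]
Therefore 54 cannot be expressed as a² + b².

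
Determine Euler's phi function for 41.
40

41 = 41
φ(n) = n × ∏(1 - 1/p) for each prime p dividing n
φ(41) = 41 × (1 - 1/41) = 40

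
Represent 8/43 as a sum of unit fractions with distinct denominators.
1/6 + 1/52 + 1/6708

Greedy algorithm:
8/43: ceiling(43/8) = 6, use 1/6
5/258: ceiling(258/5) = 52, use 1/52
1/6708: ceiling(6708/1) = 6708, use 1/6708
Result: 8/43 = 1/6 + 1/52 + 1/6708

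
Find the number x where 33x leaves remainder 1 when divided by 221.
67

gcd(33, 221) = 1, so the inverse exists.
Extended Euclidean algorithm on (221, 33):
221 = 6 × 33 + 23  ⟹  23 = (1)·221 + (-6)·33
33 = 1 × 23 + 10  ⟹  10 = (-1)·221 + (7)·33
23 = 2 × 10 + 3  ⟹  3 = (3)·221 + (-20)·33
10 = 3 × 3 + 1  ⟹  1 = (-10)·221 + (67)·33
So (67)·33 ≡ 1 (mod 221), i.e. 33^(-1) ≡ 67 (mod 221).
Check: 33 × 67 = 2211 ≡ 1 (mod 221)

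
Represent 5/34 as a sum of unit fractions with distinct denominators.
1/7 + 1/238

Greedy algorithm:
5/34: ceiling(34/5) = 7, use 1/7
1/238: ceiling(238/1) = 238, use 1/238
Result: 5/34 = 1/7 + 1/238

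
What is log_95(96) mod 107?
43

Baby-step giant-step with step n = ⌈√107⌉ = 11.
Baby steps 95^j mod 107 (j:value) for j=0..10: 0:1, 1:95, 2:37, 3:91, 4:85, 5:50, 6:42, 7:31, 8:56, 9:77, 10:39.
Giant-step multiplier: 95^(-11) ≡ 95^(106-11) = 95^95 ≡ 8 (mod 107).
Giant steps γ_i = 96·8^i mod 107: γ_0=96, γ_1=19, γ_2=45, γ_3=39 (in table at j=10).
x = i·n + j = 3·11 + 10 = 43.
Check: 95^43 ≡ 96 (mod 107).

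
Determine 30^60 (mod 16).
0

Repeated squaring. Binary of 60 = 111100.
30^1 ≡ 14 (mod 16); 30^2 ≡ 4 (mod 16); 30^4 ≡ 0 (mod 16); 30^8 ≡ 0 (mod 16); 30^16 ≡ 0 (mod 16); 30^32 ≡ 0 (mod 16)
30^60 = 30^4 × 30^8 × 30^16 × 30^32 ≡ 0 (mod 16)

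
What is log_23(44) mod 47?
27

Baby-step giant-step with step n = ⌈√47⌉ = 7.
Baby steps 23^j mod 47 (j:value) for j=0..6: 0:1, 1:23, 2:12, 3:41, 4:3, 5:22, 6:36.
Giant-step multiplier: 23^(-7) ≡ 23^(46-7) = 23^39 ≡ 13 (mod 47).
Giant steps γ_i = 44·13^i mod 47: γ_0=44, γ_1=8, γ_2=10, γ_3=36 (in table at j=6).
x = i·n + j = 3·7 + 6 = 27.
Check: 23^27 ≡ 44 (mod 47).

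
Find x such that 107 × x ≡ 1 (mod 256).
67

gcd(107, 256) = 1, so the inverse exists.
Extended Euclidean algorithm on (256, 107):
256 = 2 × 107 + 42  ⟹  42 = (1)·256 + (-2)·107
107 = 2 × 42 + 23  ⟹  23 = (-2)·256 + (5)·107
42 = 1 × 23 + 19  ⟹  19 = (3)·256 + (-7)·107
23 = 1 × 19 + 4  ⟹  4 = (-5)·256 + (12)·107
19 = 4 × 4 + 3  ⟹  3 = (23)·256 + (-55)·107
4 = 1 × 3 + 1  ⟹  1 = (-28)·256 + (67)·107
So (67)·107 ≡ 1 (mod 256), i.e. 107^(-1) ≡ 67 (mod 256).
Check: 107 × 67 = 7169 ≡ 1 (mod 256)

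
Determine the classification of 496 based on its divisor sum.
perfect

Proper divisors of 496: sum = 1 + 2 + 4 + 8 + 16 + 31 + 62 + 124 + 248 = 496
Since 496 = 496, 496 is perfect.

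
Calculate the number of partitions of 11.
56

p(n) counts ways to write n as a sum of positive integers (order ignored).
Euler's pentagonal recurrence: p(k) = p(k-1) + p(k-2) - p(k-5) - p(k-7) + p(k-12) + p(k-15) - ... (offsets j(3j∓1)/2, signs ++--, p(0)=1, p(<0)=0).
DP table for k = 0..10: p(0)=1, p(1)=1, p(2)=2, p(3)=3, p(4)=5, p(5)=7, p(6)=11, p(7)=15, p(8)=22, p(9)=30, p(10)=42.
Final step: p(11) = p(10) + p(9) - p(6) - p(4)
= 42 + 30 - 11 - 5
= 56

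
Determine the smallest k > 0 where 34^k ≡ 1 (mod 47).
23

47 is prime, so ord(34) divides φ(47) = 46.
Divisors of 46: 1, 2, 23, 46.
Repeated squaring: 34^1 ≡ 34, 34^2 ≡ 28, 34^4 ≡ 32, 34^8 ≡ 37, 34^16 ≡ 6, 34^32 ≡ 36 (mod 47).
Test 34^d mod 47 for each divisor d in increasing order:
34^1 ≡ 34
34^2 ≡ 28
34^23 = 34^16·34^4·34^2·34^1 ≡ 1  ← first divisor giving 1
The order is 23.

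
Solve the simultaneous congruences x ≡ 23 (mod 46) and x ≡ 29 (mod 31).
897

Using Chinese Remainder Theorem:
M = 46 × 31 = 1426
M1 = 31, M2 = 46
y1 = 31^(-1) mod 46 = 3
y2 = 46^(-1) mod 31 = 29
x = (23×31×3 + 29×46×29) mod 1426 = 897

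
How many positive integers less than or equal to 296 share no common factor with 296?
144

296 = 2^3 × 37
φ(n) = n × ∏(1 - 1/p) for each prime p dividing n
φ(296) = 296 × (1 - 1/2) × (1 - 1/37) = 144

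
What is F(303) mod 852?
754

Matrix identity: Q^n = [[F_(n+1), F_n], [F_n, F_(n-1)]] with Q = [[1,1],[1,0]].
n = 303 = 100101111₂. Square-and-multiply, entries mod 852:
Q^1 = [[1,1],[1,0]]
Q^2 = (Q^1)² = [[2,1],[1,1]]
Q^4 = (Q^2)² = [[5,3],[3,2]]
Q^9 = (Q^4)²·Q = [[55,34],[34,21]]
Q^18 = (Q^9)² = [[773,28],[28,745]]
Q^37 = (Q^18)²·Q = [[113,209],[209,756]]
Q^75 = (Q^37)²·Q = [[363,218],[218,145]]
Q^151 = (Q^75)²·Q = [[357,373],[373,836]]
Q^303 = (Q^151)²·Q = [[147,754],[754,245]]
F_303 mod 852 = Q^303[0][1] = 754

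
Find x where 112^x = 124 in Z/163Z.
43

Baby-step giant-step with step n = ⌈√163⌉ = 13.
Baby steps 112^j mod 163 (j:value) for j=0..12: 0:1, 1:112, 2:156, 3:31, 4:49, 5:109, 6:146, 7:52, 8:119, 9:125, 10:145, 11:103, 12:126.
Giant-step multiplier: 112^(-13) ≡ 112^(162-13) = 112^149 ≡ 137 (mod 163).
Giant steps γ_i = 124·137^i mod 163: γ_0=124, γ_1=36, γ_2=42, γ_3=49 (in table at j=4).
x = i·n + j = 3·13 + 4 = 43.
Check: 112^43 ≡ 124 (mod 163).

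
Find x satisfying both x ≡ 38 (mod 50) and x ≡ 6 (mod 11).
138

Using Chinese Remainder Theorem:
M = 50 × 11 = 550
M1 = 11, M2 = 50
y1 = 11^(-1) mod 50 = 41
y2 = 50^(-1) mod 11 = 2
x = (38×11×41 + 6×50×2) mod 550 = 138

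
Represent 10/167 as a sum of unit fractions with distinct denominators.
1/17 + 1/947 + 1/1344267 + 1/3614106190311

Greedy algorithm:
10/167: ceiling(167/10) = 17, use 1/17
3/2839: ceiling(2839/3) = 947, use 1/947
2/2688533: ceiling(2688533/2) = 1344267, use 1/1344267
1/3614106190311: ceiling(3614106190311/1) = 3614106190311, use 1/3614106190311
Result: 10/167 = 1/17 + 1/947 + 1/1344267 + 1/3614106190311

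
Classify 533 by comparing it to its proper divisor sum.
deficient

Proper divisors of 533: sum = 1 + 13 + 41 = 55
Since 55 < 533, 533 is deficient.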